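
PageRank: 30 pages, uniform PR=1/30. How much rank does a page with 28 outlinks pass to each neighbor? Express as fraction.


Initial PR = 1/30 = 1/30
Outlinks = 28
Contribution per link = PR / outlinks
= 1/30 / 28
= 1/840

1/840


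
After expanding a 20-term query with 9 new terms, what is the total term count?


Original terms: 20
Expansion terms: 9
Total = 20 + 9 = 29

29


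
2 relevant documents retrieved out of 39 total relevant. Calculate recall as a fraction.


Recall = retrieved_relevant / total_relevant
= 2 / 39
= 2 / (2 + 37)
= 2/39

2/39


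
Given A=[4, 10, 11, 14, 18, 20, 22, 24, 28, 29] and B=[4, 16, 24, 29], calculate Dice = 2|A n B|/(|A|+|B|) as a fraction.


A intersect B = [4, 24, 29]
|A intersect B| = 3
|A| = 10, |B| = 4
Dice = 2*3 / (10+4)
= 6 / 14 = 3/7

3/7


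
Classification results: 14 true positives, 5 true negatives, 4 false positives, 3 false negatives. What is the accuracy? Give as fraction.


Accuracy = (TP + TN) / (TP + TN + FP + FN)
TP + TN = 14 + 5 = 19
Total = 14 + 5 + 4 + 3 = 26
Accuracy = 19 / 26 = 19/26

19/26


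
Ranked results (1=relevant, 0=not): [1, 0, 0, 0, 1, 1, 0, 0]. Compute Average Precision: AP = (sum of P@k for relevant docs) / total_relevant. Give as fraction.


Computing P@k for each relevant position:
Position 1: relevant, P@1 = 1/1 = 1
Position 2: not relevant
Position 3: not relevant
Position 4: not relevant
Position 5: relevant, P@5 = 2/5 = 2/5
Position 6: relevant, P@6 = 3/6 = 1/2
Position 7: not relevant
Position 8: not relevant
Sum of P@k = 1 + 2/5 + 1/2 = 19/10
AP = 19/10 / 3 = 19/30

19/30


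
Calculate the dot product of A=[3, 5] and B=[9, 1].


Dot product = sum of element-wise products
A[0]*B[0] = 3*9 = 27
A[1]*B[1] = 5*1 = 5
Sum = 27 + 5 = 32

32


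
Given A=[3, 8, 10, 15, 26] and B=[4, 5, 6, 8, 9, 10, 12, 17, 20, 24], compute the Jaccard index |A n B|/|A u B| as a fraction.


A intersect B = [8, 10]
|A intersect B| = 2
A union B = [3, 4, 5, 6, 8, 9, 10, 12, 15, 17, 20, 24, 26]
|A union B| = 13
Jaccard = 2/13 = 2/13

2/13


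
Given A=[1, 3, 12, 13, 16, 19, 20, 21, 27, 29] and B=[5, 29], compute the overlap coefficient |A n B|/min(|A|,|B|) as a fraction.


A intersect B = [29]
|A intersect B| = 1
min(|A|, |B|) = min(10, 2) = 2
Overlap = 1 / 2 = 1/2

1/2


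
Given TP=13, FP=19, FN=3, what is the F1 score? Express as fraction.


F1 = 2 * P * R / (P + R)
P = TP/(TP+FP) = 13/32 = 13/32
R = TP/(TP+FN) = 13/16 = 13/16
2 * P * R = 2 * 13/32 * 13/16 = 169/256
P + R = 13/32 + 13/16 = 39/32
F1 = 169/256 / 39/32 = 13/24

13/24


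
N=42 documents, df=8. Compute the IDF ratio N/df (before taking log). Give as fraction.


IDF ratio = N / df
= 42 / 8
= 21/4

21/4


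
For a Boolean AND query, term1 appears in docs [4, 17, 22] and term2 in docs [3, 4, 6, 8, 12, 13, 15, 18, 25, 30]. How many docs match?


Boolean AND: find intersection of posting lists
term1 docs: [4, 17, 22]
term2 docs: [3, 4, 6, 8, 12, 13, 15, 18, 25, 30]
Intersection: [4]
|intersection| = 1

1


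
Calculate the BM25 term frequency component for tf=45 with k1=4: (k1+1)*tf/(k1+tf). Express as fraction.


BM25 TF component = (k1+1)*tf / (k1+tf)
k1 = 4, tf = 45
Numerator = (4+1)*45 = 225
Denominator = 4 + 45 = 49
= 225/49 = 225/49

225/49


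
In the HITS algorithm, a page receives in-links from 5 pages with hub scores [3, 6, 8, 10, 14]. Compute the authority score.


Authority = sum of hub scores of in-linkers
In-link 1: hub score = 3
In-link 2: hub score = 6
In-link 3: hub score = 8
In-link 4: hub score = 10
In-link 5: hub score = 14
Authority = 3 + 6 + 8 + 10 + 14 = 41

41


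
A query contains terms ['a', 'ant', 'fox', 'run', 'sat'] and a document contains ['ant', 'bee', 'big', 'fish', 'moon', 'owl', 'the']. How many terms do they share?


Query terms: ['a', 'ant', 'fox', 'run', 'sat']
Document terms: ['ant', 'bee', 'big', 'fish', 'moon', 'owl', 'the']
Common terms: ['ant']
Overlap count = 1

1


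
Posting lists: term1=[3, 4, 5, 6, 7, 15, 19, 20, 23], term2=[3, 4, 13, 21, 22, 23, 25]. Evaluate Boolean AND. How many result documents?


Boolean AND: find intersection of posting lists
term1 docs: [3, 4, 5, 6, 7, 15, 19, 20, 23]
term2 docs: [3, 4, 13, 21, 22, 23, 25]
Intersection: [3, 4, 23]
|intersection| = 3

3


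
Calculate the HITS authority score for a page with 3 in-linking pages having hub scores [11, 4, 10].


Authority = sum of hub scores of in-linkers
In-link 1: hub score = 11
In-link 2: hub score = 4
In-link 3: hub score = 10
Authority = 11 + 4 + 10 = 25

25


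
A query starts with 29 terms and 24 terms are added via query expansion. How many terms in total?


Original terms: 29
Expansion terms: 24
Total = 29 + 24 = 53

53


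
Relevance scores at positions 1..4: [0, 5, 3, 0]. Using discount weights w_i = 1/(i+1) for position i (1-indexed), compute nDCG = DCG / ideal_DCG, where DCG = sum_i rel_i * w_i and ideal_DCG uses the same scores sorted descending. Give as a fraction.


Position discount weights w_i = 1/(i+1) for i=1..4:
Weights = [1/2, 1/3, 1/4, 1/5]
Actual relevance: [0, 5, 3, 0]
DCG = 0/2 + 5/3 + 3/4 + 0/5 = 29/12
Ideal relevance (sorted desc): [5, 3, 0, 0]
Ideal DCG = 5/2 + 3/3 + 0/4 + 0/5 = 7/2
nDCG = DCG / ideal_DCG = 29/12 / 7/2 = 29/42

29/42


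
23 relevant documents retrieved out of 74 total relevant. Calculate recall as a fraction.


Recall = retrieved_relevant / total_relevant
= 23 / 74
= 23 / (23 + 51)
= 23/74

23/74


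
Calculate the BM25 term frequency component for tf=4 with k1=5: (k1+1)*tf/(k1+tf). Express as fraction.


BM25 TF component = (k1+1)*tf / (k1+tf)
k1 = 5, tf = 4
Numerator = (5+1)*4 = 24
Denominator = 5 + 4 = 9
= 24/9 = 8/3

8/3


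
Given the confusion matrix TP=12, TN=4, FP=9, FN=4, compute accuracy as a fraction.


Accuracy = (TP + TN) / (TP + TN + FP + FN)
TP + TN = 12 + 4 = 16
Total = 12 + 4 + 9 + 4 = 29
Accuracy = 16 / 29 = 16/29

16/29


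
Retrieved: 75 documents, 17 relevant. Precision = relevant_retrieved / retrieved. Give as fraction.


Precision = relevant_retrieved / total_retrieved
= 17 / 75
= 17 / (17 + 58)
= 17/75

17/75


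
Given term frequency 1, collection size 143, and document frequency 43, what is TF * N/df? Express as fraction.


TF * (N/df)
= 1 * (143/43)
= 1 * 143/43
= 143/43

143/43


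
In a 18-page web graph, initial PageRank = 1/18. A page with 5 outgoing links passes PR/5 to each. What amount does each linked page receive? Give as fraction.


Initial PR = 1/18 = 1/18
Outlinks = 5
Contribution per link = PR / outlinks
= 1/18 / 5
= 1/90

1/90


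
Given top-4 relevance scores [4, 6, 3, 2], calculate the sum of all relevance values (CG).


Cumulative Gain = sum of relevance scores
Position 1: rel=4, running sum=4
Position 2: rel=6, running sum=10
Position 3: rel=3, running sum=13
Position 4: rel=2, running sum=15
CG = 15

15


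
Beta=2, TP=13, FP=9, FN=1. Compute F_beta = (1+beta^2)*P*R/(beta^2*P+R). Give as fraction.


P = TP/(TP+FP) = 13/22 = 13/22
R = TP/(TP+FN) = 13/14 = 13/14
beta^2 = 2^2 = 4
(1 + beta^2) = 5
Numerator = (1+beta^2)*P*R = 845/308
Denominator = beta^2*P + R = 26/11 + 13/14 = 507/154
F_beta = 5/6

5/6


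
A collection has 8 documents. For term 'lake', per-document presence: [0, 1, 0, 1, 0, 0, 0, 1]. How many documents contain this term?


Checking each document for 'lake':
Doc 1: absent
Doc 2: present
Doc 3: absent
Doc 4: present
Doc 5: absent
Doc 6: absent
Doc 7: absent
Doc 8: present
df = sum of presences = 0 + 1 + 0 + 1 + 0 + 0 + 0 + 1 = 3

3


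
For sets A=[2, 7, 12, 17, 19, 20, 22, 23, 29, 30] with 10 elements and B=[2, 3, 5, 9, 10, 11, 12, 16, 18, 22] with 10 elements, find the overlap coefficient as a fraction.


A intersect B = [2, 12, 22]
|A intersect B| = 3
min(|A|, |B|) = min(10, 10) = 10
Overlap = 3 / 10 = 3/10

3/10


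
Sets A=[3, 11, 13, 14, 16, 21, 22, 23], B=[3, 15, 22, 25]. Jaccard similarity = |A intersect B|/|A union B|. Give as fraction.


A intersect B = [3, 22]
|A intersect B| = 2
A union B = [3, 11, 13, 14, 15, 16, 21, 22, 23, 25]
|A union B| = 10
Jaccard = 2/10 = 1/5

1/5


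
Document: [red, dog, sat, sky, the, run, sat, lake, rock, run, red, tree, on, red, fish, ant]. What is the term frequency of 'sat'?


Document has 16 words
Scanning for 'sat':
Found at positions: [2, 6]
Count = 2

2


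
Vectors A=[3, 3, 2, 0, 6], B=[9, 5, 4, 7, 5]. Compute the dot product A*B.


Dot product = sum of element-wise products
A[0]*B[0] = 3*9 = 27
A[1]*B[1] = 3*5 = 15
A[2]*B[2] = 2*4 = 8
A[3]*B[3] = 0*7 = 0
A[4]*B[4] = 6*5 = 30
Sum = 27 + 15 + 8 + 0 + 30 = 80

80


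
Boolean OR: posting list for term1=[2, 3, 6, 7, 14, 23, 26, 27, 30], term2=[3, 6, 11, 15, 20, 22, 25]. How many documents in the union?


Boolean OR: find union of posting lists
term1 docs: [2, 3, 6, 7, 14, 23, 26, 27, 30]
term2 docs: [3, 6, 11, 15, 20, 22, 25]
Union: [2, 3, 6, 7, 11, 14, 15, 20, 22, 23, 25, 26, 27, 30]
|union| = 14

14


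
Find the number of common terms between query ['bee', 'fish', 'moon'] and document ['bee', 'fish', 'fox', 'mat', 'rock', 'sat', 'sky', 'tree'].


Query terms: ['bee', 'fish', 'moon']
Document terms: ['bee', 'fish', 'fox', 'mat', 'rock', 'sat', 'sky', 'tree']
Common terms: ['bee', 'fish']
Overlap count = 2

2


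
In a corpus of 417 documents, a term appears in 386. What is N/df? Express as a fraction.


IDF ratio = N / df
= 417 / 386
= 417/386

417/386


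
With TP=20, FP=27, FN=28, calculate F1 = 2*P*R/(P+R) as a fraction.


F1 = 2 * P * R / (P + R)
P = TP/(TP+FP) = 20/47 = 20/47
R = TP/(TP+FN) = 20/48 = 5/12
2 * P * R = 2 * 20/47 * 5/12 = 50/141
P + R = 20/47 + 5/12 = 475/564
F1 = 50/141 / 475/564 = 8/19

8/19


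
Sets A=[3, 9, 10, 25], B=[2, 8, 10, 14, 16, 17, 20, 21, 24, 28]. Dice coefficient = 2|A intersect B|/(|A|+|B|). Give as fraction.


A intersect B = [10]
|A intersect B| = 1
|A| = 4, |B| = 10
Dice = 2*1 / (4+10)
= 2 / 14 = 1/7

1/7


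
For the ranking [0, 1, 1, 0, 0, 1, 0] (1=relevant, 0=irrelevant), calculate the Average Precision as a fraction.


Computing P@k for each relevant position:
Position 1: not relevant
Position 2: relevant, P@2 = 1/2 = 1/2
Position 3: relevant, P@3 = 2/3 = 2/3
Position 4: not relevant
Position 5: not relevant
Position 6: relevant, P@6 = 3/6 = 1/2
Position 7: not relevant
Sum of P@k = 1/2 + 2/3 + 1/2 = 5/3
AP = 5/3 / 3 = 5/9

5/9


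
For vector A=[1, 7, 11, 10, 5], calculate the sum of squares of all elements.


|A|^2 = sum of squared components
A[0]^2 = 1^2 = 1
A[1]^2 = 7^2 = 49
A[2]^2 = 11^2 = 121
A[3]^2 = 10^2 = 100
A[4]^2 = 5^2 = 25
Sum = 1 + 49 + 121 + 100 + 25 = 296

296


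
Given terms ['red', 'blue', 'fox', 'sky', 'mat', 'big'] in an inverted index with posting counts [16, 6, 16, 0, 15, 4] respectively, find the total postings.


Summing posting list sizes:
'red': 16 postings
'blue': 6 postings
'fox': 16 postings
'sky': 0 postings
'mat': 15 postings
'big': 4 postings
Total = 16 + 6 + 16 + 0 + 15 + 4 = 57

57


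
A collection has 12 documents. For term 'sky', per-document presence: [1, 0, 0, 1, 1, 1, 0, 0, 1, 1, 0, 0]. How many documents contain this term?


Checking each document for 'sky':
Doc 1: present
Doc 2: absent
Doc 3: absent
Doc 4: present
Doc 5: present
Doc 6: present
Doc 7: absent
Doc 8: absent
Doc 9: present
Doc 10: present
Doc 11: absent
Doc 12: absent
df = sum of presences = 1 + 0 + 0 + 1 + 1 + 1 + 0 + 0 + 1 + 1 + 0 + 0 = 6

6


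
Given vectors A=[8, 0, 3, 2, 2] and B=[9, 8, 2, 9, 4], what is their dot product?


Dot product = sum of element-wise products
A[0]*B[0] = 8*9 = 72
A[1]*B[1] = 0*8 = 0
A[2]*B[2] = 3*2 = 6
A[3]*B[3] = 2*9 = 18
A[4]*B[4] = 2*4 = 8
Sum = 72 + 0 + 6 + 18 + 8 = 104

104


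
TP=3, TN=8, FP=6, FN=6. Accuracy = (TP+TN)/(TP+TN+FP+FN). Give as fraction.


Accuracy = (TP + TN) / (TP + TN + FP + FN)
TP + TN = 3 + 8 = 11
Total = 3 + 8 + 6 + 6 = 23
Accuracy = 11 / 23 = 11/23

11/23


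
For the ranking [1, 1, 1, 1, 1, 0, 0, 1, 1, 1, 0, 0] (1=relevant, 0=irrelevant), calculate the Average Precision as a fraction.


Computing P@k for each relevant position:
Position 1: relevant, P@1 = 1/1 = 1
Position 2: relevant, P@2 = 2/2 = 1
Position 3: relevant, P@3 = 3/3 = 1
Position 4: relevant, P@4 = 4/4 = 1
Position 5: relevant, P@5 = 5/5 = 1
Position 6: not relevant
Position 7: not relevant
Position 8: relevant, P@8 = 6/8 = 3/4
Position 9: relevant, P@9 = 7/9 = 7/9
Position 10: relevant, P@10 = 8/10 = 4/5
Position 11: not relevant
Position 12: not relevant
Sum of P@k = 1 + 1 + 1 + 1 + 1 + 3/4 + 7/9 + 4/5 = 1319/180
AP = 1319/180 / 8 = 1319/1440

1319/1440


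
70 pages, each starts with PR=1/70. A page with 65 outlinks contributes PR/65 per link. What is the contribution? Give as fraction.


Initial PR = 1/70 = 1/70
Outlinks = 65
Contribution per link = PR / outlinks
= 1/70 / 65
= 1/4550

1/4550


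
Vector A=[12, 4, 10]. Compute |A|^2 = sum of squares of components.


|A|^2 = sum of squared components
A[0]^2 = 12^2 = 144
A[1]^2 = 4^2 = 16
A[2]^2 = 10^2 = 100
Sum = 144 + 16 + 100 = 260

260


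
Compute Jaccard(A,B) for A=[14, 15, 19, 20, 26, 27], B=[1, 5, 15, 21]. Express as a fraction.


A intersect B = [15]
|A intersect B| = 1
A union B = [1, 5, 14, 15, 19, 20, 21, 26, 27]
|A union B| = 9
Jaccard = 1/9 = 1/9

1/9


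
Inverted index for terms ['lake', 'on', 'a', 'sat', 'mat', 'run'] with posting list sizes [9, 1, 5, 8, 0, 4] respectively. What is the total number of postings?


Summing posting list sizes:
'lake': 9 postings
'on': 1 postings
'a': 5 postings
'sat': 8 postings
'mat': 0 postings
'run': 4 postings
Total = 9 + 1 + 5 + 8 + 0 + 4 = 27

27


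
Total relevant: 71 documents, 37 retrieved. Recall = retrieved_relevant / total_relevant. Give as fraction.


Recall = retrieved_relevant / total_relevant
= 37 / 71
= 37 / (37 + 34)
= 37/71

37/71


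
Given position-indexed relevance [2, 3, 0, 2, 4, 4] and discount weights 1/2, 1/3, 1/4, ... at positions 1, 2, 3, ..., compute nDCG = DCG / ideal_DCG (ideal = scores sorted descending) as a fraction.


Position discount weights w_i = 1/(i+1) for i=1..6:
Weights = [1/2, 1/3, 1/4, 1/5, 1/6, 1/7]
Actual relevance: [2, 3, 0, 2, 4, 4]
DCG = 2/2 + 3/3 + 0/4 + 2/5 + 4/6 + 4/7 = 382/105
Ideal relevance (sorted desc): [4, 4, 3, 2, 2, 0]
Ideal DCG = 4/2 + 4/3 + 3/4 + 2/5 + 2/6 + 0/7 = 289/60
nDCG = DCG / ideal_DCG = 382/105 / 289/60 = 1528/2023

1528/2023


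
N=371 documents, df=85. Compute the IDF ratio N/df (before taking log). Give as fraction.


IDF ratio = N / df
= 371 / 85
= 371/85

371/85


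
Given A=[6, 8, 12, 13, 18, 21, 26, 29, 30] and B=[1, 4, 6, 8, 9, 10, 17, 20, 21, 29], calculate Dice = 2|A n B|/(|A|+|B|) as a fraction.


A intersect B = [6, 8, 21, 29]
|A intersect B| = 4
|A| = 9, |B| = 10
Dice = 2*4 / (9+10)
= 8 / 19 = 8/19

8/19


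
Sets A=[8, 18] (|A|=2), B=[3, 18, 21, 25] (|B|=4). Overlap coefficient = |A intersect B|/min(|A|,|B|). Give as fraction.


A intersect B = [18]
|A intersect B| = 1
min(|A|, |B|) = min(2, 4) = 2
Overlap = 1 / 2 = 1/2

1/2


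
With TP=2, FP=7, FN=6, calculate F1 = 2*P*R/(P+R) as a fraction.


F1 = 2 * P * R / (P + R)
P = TP/(TP+FP) = 2/9 = 2/9
R = TP/(TP+FN) = 2/8 = 1/4
2 * P * R = 2 * 2/9 * 1/4 = 1/9
P + R = 2/9 + 1/4 = 17/36
F1 = 1/9 / 17/36 = 4/17

4/17


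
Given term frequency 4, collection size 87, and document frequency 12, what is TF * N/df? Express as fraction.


TF * (N/df)
= 4 * (87/12)
= 4 * 29/4
= 29

29


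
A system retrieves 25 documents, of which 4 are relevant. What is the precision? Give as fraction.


Precision = relevant_retrieved / total_retrieved
= 4 / 25
= 4 / (4 + 21)
= 4/25

4/25


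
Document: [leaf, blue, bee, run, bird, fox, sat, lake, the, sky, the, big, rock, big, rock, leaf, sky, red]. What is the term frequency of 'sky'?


Document has 18 words
Scanning for 'sky':
Found at positions: [9, 16]
Count = 2

2


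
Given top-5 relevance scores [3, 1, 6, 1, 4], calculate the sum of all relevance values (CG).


Cumulative Gain = sum of relevance scores
Position 1: rel=3, running sum=3
Position 2: rel=1, running sum=4
Position 3: rel=6, running sum=10
Position 4: rel=1, running sum=11
Position 5: rel=4, running sum=15
CG = 15

15


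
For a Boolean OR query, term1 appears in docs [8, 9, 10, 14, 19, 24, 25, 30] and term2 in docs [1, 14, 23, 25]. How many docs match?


Boolean OR: find union of posting lists
term1 docs: [8, 9, 10, 14, 19, 24, 25, 30]
term2 docs: [1, 14, 23, 25]
Union: [1, 8, 9, 10, 14, 19, 23, 24, 25, 30]
|union| = 10

10


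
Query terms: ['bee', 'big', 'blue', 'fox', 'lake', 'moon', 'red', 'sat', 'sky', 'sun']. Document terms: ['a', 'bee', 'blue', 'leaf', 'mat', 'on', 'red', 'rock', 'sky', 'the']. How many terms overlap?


Query terms: ['bee', 'big', 'blue', 'fox', 'lake', 'moon', 'red', 'sat', 'sky', 'sun']
Document terms: ['a', 'bee', 'blue', 'leaf', 'mat', 'on', 'red', 'rock', 'sky', 'the']
Common terms: ['bee', 'blue', 'red', 'sky']
Overlap count = 4

4


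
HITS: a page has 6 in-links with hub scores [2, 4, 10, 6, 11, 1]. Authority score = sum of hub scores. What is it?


Authority = sum of hub scores of in-linkers
In-link 1: hub score = 2
In-link 2: hub score = 4
In-link 3: hub score = 10
In-link 4: hub score = 6
In-link 5: hub score = 11
In-link 6: hub score = 1
Authority = 2 + 4 + 10 + 6 + 11 + 1 = 34

34


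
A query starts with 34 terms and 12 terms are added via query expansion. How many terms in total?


Original terms: 34
Expansion terms: 12
Total = 34 + 12 = 46

46


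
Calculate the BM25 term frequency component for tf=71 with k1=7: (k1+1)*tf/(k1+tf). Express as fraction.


BM25 TF component = (k1+1)*tf / (k1+tf)
k1 = 7, tf = 71
Numerator = (7+1)*71 = 568
Denominator = 7 + 71 = 78
= 568/78 = 284/39

284/39


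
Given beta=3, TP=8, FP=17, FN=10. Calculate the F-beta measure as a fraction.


P = TP/(TP+FP) = 8/25 = 8/25
R = TP/(TP+FN) = 8/18 = 4/9
beta^2 = 3^2 = 9
(1 + beta^2) = 10
Numerator = (1+beta^2)*P*R = 64/45
Denominator = beta^2*P + R = 72/25 + 4/9 = 748/225
F_beta = 80/187

80/187


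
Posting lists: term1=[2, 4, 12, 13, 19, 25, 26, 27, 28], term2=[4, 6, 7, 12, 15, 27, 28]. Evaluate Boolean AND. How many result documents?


Boolean AND: find intersection of posting lists
term1 docs: [2, 4, 12, 13, 19, 25, 26, 27, 28]
term2 docs: [4, 6, 7, 12, 15, 27, 28]
Intersection: [4, 12, 27, 28]
|intersection| = 4

4


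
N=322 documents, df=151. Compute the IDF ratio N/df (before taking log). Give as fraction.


IDF ratio = N / df
= 322 / 151
= 322/151

322/151


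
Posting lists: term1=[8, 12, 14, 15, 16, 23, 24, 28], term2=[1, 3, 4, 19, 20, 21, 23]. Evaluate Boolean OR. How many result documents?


Boolean OR: find union of posting lists
term1 docs: [8, 12, 14, 15, 16, 23, 24, 28]
term2 docs: [1, 3, 4, 19, 20, 21, 23]
Union: [1, 3, 4, 8, 12, 14, 15, 16, 19, 20, 21, 23, 24, 28]
|union| = 14

14


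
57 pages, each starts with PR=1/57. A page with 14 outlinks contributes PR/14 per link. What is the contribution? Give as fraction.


Initial PR = 1/57 = 1/57
Outlinks = 14
Contribution per link = PR / outlinks
= 1/57 / 14
= 1/798

1/798


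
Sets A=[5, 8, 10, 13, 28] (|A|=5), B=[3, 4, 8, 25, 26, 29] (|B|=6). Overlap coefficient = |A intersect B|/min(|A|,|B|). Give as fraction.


A intersect B = [8]
|A intersect B| = 1
min(|A|, |B|) = min(5, 6) = 5
Overlap = 1 / 5 = 1/5

1/5


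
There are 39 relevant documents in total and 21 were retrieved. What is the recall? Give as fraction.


Recall = retrieved_relevant / total_relevant
= 21 / 39
= 21 / (21 + 18)
= 7/13

7/13


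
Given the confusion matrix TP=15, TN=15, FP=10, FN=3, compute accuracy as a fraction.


Accuracy = (TP + TN) / (TP + TN + FP + FN)
TP + TN = 15 + 15 = 30
Total = 15 + 15 + 10 + 3 = 43
Accuracy = 30 / 43 = 30/43

30/43


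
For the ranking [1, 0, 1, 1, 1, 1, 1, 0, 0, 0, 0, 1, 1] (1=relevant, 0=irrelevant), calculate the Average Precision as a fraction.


Computing P@k for each relevant position:
Position 1: relevant, P@1 = 1/1 = 1
Position 2: not relevant
Position 3: relevant, P@3 = 2/3 = 2/3
Position 4: relevant, P@4 = 3/4 = 3/4
Position 5: relevant, P@5 = 4/5 = 4/5
Position 6: relevant, P@6 = 5/6 = 5/6
Position 7: relevant, P@7 = 6/7 = 6/7
Position 8: not relevant
Position 9: not relevant
Position 10: not relevant
Position 11: not relevant
Position 12: relevant, P@12 = 7/12 = 7/12
Position 13: relevant, P@13 = 8/13 = 8/13
Sum of P@k = 1 + 2/3 + 3/4 + 4/5 + 5/6 + 6/7 + 7/12 + 8/13 = 16669/2730
AP = 16669/2730 / 8 = 16669/21840

16669/21840


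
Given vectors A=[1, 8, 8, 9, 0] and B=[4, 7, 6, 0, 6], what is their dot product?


Dot product = sum of element-wise products
A[0]*B[0] = 1*4 = 4
A[1]*B[1] = 8*7 = 56
A[2]*B[2] = 8*6 = 48
A[3]*B[3] = 9*0 = 0
A[4]*B[4] = 0*6 = 0
Sum = 4 + 56 + 48 + 0 + 0 = 108

108


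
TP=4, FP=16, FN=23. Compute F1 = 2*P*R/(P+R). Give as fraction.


F1 = 2 * P * R / (P + R)
P = TP/(TP+FP) = 4/20 = 1/5
R = TP/(TP+FN) = 4/27 = 4/27
2 * P * R = 2 * 1/5 * 4/27 = 8/135
P + R = 1/5 + 4/27 = 47/135
F1 = 8/135 / 47/135 = 8/47

8/47


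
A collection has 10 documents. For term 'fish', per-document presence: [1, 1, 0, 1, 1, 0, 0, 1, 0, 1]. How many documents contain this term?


Checking each document for 'fish':
Doc 1: present
Doc 2: present
Doc 3: absent
Doc 4: present
Doc 5: present
Doc 6: absent
Doc 7: absent
Doc 8: present
Doc 9: absent
Doc 10: present
df = sum of presences = 1 + 1 + 0 + 1 + 1 + 0 + 0 + 1 + 0 + 1 = 6

6


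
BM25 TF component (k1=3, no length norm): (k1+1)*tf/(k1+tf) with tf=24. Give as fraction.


BM25 TF component = (k1+1)*tf / (k1+tf)
k1 = 3, tf = 24
Numerator = (3+1)*24 = 96
Denominator = 3 + 24 = 27
= 96/27 = 32/9

32/9


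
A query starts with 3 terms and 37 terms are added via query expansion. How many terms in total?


Original terms: 3
Expansion terms: 37
Total = 3 + 37 = 40

40


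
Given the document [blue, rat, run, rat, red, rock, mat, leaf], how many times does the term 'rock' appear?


Document has 8 words
Scanning for 'rock':
Found at positions: [5]
Count = 1

1


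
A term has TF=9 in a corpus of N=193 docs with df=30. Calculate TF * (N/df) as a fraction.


TF * (N/df)
= 9 * (193/30)
= 9 * 193/30
= 579/10

579/10


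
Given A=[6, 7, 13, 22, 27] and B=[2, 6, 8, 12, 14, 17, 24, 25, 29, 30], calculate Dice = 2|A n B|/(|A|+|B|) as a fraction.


A intersect B = [6]
|A intersect B| = 1
|A| = 5, |B| = 10
Dice = 2*1 / (5+10)
= 2 / 15 = 2/15

2/15


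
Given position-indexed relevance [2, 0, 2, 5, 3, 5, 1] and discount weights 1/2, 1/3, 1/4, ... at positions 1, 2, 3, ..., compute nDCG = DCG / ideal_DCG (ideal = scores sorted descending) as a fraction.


Position discount weights w_i = 1/(i+1) for i=1..7:
Weights = [1/2, 1/3, 1/4, 1/5, 1/6, 1/7, 1/8]
Actual relevance: [2, 0, 2, 5, 3, 5, 1]
DCG = 2/2 + 0/3 + 2/4 + 5/5 + 3/6 + 5/7 + 1/8 = 215/56
Ideal relevance (sorted desc): [5, 5, 3, 2, 2, 1, 0]
Ideal DCG = 5/2 + 5/3 + 3/4 + 2/5 + 2/6 + 1/7 + 0/8 = 811/140
nDCG = DCG / ideal_DCG = 215/56 / 811/140 = 1075/1622

1075/1622


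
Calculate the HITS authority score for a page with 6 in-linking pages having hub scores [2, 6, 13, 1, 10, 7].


Authority = sum of hub scores of in-linkers
In-link 1: hub score = 2
In-link 2: hub score = 6
In-link 3: hub score = 13
In-link 4: hub score = 1
In-link 5: hub score = 10
In-link 6: hub score = 7
Authority = 2 + 6 + 13 + 1 + 10 + 7 = 39

39


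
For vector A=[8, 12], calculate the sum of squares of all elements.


|A|^2 = sum of squared components
A[0]^2 = 8^2 = 64
A[1]^2 = 12^2 = 144
Sum = 64 + 144 = 208

208


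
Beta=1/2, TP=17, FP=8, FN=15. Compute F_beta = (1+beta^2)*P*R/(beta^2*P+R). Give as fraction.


P = TP/(TP+FP) = 17/25 = 17/25
R = TP/(TP+FN) = 17/32 = 17/32
beta^2 = 1/2^2 = 1/4
(1 + beta^2) = 5/4
Numerator = (1+beta^2)*P*R = 289/640
Denominator = beta^2*P + R = 17/100 + 17/32 = 561/800
F_beta = 85/132

85/132


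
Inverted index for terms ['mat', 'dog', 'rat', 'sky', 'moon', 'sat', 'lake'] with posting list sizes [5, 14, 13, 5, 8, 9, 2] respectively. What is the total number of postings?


Summing posting list sizes:
'mat': 5 postings
'dog': 14 postings
'rat': 13 postings
'sky': 5 postings
'moon': 8 postings
'sat': 9 postings
'lake': 2 postings
Total = 5 + 14 + 13 + 5 + 8 + 9 + 2 = 56

56


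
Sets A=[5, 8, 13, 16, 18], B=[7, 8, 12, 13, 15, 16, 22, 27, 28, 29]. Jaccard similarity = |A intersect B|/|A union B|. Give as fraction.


A intersect B = [8, 13, 16]
|A intersect B| = 3
A union B = [5, 7, 8, 12, 13, 15, 16, 18, 22, 27, 28, 29]
|A union B| = 12
Jaccard = 3/12 = 1/4

1/4


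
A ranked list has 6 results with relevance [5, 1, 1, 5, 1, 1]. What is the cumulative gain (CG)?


Cumulative Gain = sum of relevance scores
Position 1: rel=5, running sum=5
Position 2: rel=1, running sum=6
Position 3: rel=1, running sum=7
Position 4: rel=5, running sum=12
Position 5: rel=1, running sum=13
Position 6: rel=1, running sum=14
CG = 14

14


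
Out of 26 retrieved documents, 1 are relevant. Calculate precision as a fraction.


Precision = relevant_retrieved / total_retrieved
= 1 / 26
= 1 / (1 + 25)
= 1/26

1/26


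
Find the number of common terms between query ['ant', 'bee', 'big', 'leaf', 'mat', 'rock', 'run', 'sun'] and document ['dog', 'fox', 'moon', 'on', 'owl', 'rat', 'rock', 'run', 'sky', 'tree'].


Query terms: ['ant', 'bee', 'big', 'leaf', 'mat', 'rock', 'run', 'sun']
Document terms: ['dog', 'fox', 'moon', 'on', 'owl', 'rat', 'rock', 'run', 'sky', 'tree']
Common terms: ['rock', 'run']
Overlap count = 2

2


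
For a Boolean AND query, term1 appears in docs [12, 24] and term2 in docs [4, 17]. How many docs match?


Boolean AND: find intersection of posting lists
term1 docs: [12, 24]
term2 docs: [4, 17]
Intersection: []
|intersection| = 0

0


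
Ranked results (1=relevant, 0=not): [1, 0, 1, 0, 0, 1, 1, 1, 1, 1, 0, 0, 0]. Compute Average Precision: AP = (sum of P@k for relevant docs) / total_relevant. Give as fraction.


Computing P@k for each relevant position:
Position 1: relevant, P@1 = 1/1 = 1
Position 2: not relevant
Position 3: relevant, P@3 = 2/3 = 2/3
Position 4: not relevant
Position 5: not relevant
Position 6: relevant, P@6 = 3/6 = 1/2
Position 7: relevant, P@7 = 4/7 = 4/7
Position 8: relevant, P@8 = 5/8 = 5/8
Position 9: relevant, P@9 = 6/9 = 2/3
Position 10: relevant, P@10 = 7/10 = 7/10
Position 11: not relevant
Position 12: not relevant
Position 13: not relevant
Sum of P@k = 1 + 2/3 + 1/2 + 4/7 + 5/8 + 2/3 + 7/10 = 3973/840
AP = 3973/840 / 7 = 3973/5880

3973/5880


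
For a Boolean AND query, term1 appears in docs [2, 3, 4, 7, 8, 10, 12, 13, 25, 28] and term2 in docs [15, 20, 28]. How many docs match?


Boolean AND: find intersection of posting lists
term1 docs: [2, 3, 4, 7, 8, 10, 12, 13, 25, 28]
term2 docs: [15, 20, 28]
Intersection: [28]
|intersection| = 1

1


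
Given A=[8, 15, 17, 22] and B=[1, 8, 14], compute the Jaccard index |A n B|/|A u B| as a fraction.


A intersect B = [8]
|A intersect B| = 1
A union B = [1, 8, 14, 15, 17, 22]
|A union B| = 6
Jaccard = 1/6 = 1/6

1/6


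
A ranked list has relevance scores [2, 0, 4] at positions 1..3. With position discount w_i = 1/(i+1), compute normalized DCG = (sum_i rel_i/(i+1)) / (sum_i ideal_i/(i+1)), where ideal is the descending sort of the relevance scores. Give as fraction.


Position discount weights w_i = 1/(i+1) for i=1..3:
Weights = [1/2, 1/3, 1/4]
Actual relevance: [2, 0, 4]
DCG = 2/2 + 0/3 + 4/4 = 2
Ideal relevance (sorted desc): [4, 2, 0]
Ideal DCG = 4/2 + 2/3 + 0/4 = 8/3
nDCG = DCG / ideal_DCG = 2 / 8/3 = 3/4

3/4


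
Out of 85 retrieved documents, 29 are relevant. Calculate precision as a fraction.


Precision = relevant_retrieved / total_retrieved
= 29 / 85
= 29 / (29 + 56)
= 29/85

29/85


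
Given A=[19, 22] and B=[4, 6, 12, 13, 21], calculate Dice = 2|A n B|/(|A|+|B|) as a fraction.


A intersect B = []
|A intersect B| = 0
|A| = 2, |B| = 5
Dice = 2*0 / (2+5)
= 0 / 7 = 0

0


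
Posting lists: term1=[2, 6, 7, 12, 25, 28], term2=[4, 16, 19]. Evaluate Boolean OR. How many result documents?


Boolean OR: find union of posting lists
term1 docs: [2, 6, 7, 12, 25, 28]
term2 docs: [4, 16, 19]
Union: [2, 4, 6, 7, 12, 16, 19, 25, 28]
|union| = 9

9


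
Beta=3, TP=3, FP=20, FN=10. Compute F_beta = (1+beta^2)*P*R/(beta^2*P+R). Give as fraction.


P = TP/(TP+FP) = 3/23 = 3/23
R = TP/(TP+FN) = 3/13 = 3/13
beta^2 = 3^2 = 9
(1 + beta^2) = 10
Numerator = (1+beta^2)*P*R = 90/299
Denominator = beta^2*P + R = 27/23 + 3/13 = 420/299
F_beta = 3/14

3/14


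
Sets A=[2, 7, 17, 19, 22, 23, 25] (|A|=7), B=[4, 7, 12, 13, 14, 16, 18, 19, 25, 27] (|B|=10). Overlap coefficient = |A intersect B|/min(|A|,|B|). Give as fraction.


A intersect B = [7, 19, 25]
|A intersect B| = 3
min(|A|, |B|) = min(7, 10) = 7
Overlap = 3 / 7 = 3/7

3/7


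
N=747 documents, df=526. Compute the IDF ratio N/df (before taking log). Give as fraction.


IDF ratio = N / df
= 747 / 526
= 747/526

747/526


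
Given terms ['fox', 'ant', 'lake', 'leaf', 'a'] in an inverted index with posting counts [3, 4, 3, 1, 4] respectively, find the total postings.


Summing posting list sizes:
'fox': 3 postings
'ant': 4 postings
'lake': 3 postings
'leaf': 1 postings
'a': 4 postings
Total = 3 + 4 + 3 + 1 + 4 = 15

15


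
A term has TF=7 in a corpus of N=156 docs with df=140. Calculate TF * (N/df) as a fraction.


TF * (N/df)
= 7 * (156/140)
= 7 * 39/35
= 39/5

39/5


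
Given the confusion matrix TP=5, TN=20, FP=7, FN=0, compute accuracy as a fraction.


Accuracy = (TP + TN) / (TP + TN + FP + FN)
TP + TN = 5 + 20 = 25
Total = 5 + 20 + 7 + 0 = 32
Accuracy = 25 / 32 = 25/32

25/32


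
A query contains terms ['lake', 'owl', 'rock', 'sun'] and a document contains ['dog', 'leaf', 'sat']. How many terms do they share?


Query terms: ['lake', 'owl', 'rock', 'sun']
Document terms: ['dog', 'leaf', 'sat']
Common terms: []
Overlap count = 0

0


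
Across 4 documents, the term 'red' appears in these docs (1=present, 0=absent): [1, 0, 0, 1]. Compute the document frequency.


Checking each document for 'red':
Doc 1: present
Doc 2: absent
Doc 3: absent
Doc 4: present
df = sum of presences = 1 + 0 + 0 + 1 = 2

2


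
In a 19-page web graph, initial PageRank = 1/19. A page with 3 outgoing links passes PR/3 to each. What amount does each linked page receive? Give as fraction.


Initial PR = 1/19 = 1/19
Outlinks = 3
Contribution per link = PR / outlinks
= 1/19 / 3
= 1/57

1/57


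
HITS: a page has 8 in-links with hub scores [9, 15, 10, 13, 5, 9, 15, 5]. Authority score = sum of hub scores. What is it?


Authority = sum of hub scores of in-linkers
In-link 1: hub score = 9
In-link 2: hub score = 15
In-link 3: hub score = 10
In-link 4: hub score = 13
In-link 5: hub score = 5
In-link 6: hub score = 9
In-link 7: hub score = 15
In-link 8: hub score = 5
Authority = 9 + 15 + 10 + 13 + 5 + 9 + 15 + 5 = 81

81


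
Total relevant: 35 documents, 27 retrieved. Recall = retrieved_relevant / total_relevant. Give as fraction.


Recall = retrieved_relevant / total_relevant
= 27 / 35
= 27 / (27 + 8)
= 27/35

27/35


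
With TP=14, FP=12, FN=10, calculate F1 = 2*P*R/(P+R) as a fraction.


F1 = 2 * P * R / (P + R)
P = TP/(TP+FP) = 14/26 = 7/13
R = TP/(TP+FN) = 14/24 = 7/12
2 * P * R = 2 * 7/13 * 7/12 = 49/78
P + R = 7/13 + 7/12 = 175/156
F1 = 49/78 / 175/156 = 14/25

14/25


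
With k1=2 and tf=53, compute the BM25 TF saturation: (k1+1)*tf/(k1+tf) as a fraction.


BM25 TF component = (k1+1)*tf / (k1+tf)
k1 = 2, tf = 53
Numerator = (2+1)*53 = 159
Denominator = 2 + 53 = 55
= 159/55 = 159/55

159/55


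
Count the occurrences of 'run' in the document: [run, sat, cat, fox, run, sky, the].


Document has 7 words
Scanning for 'run':
Found at positions: [0, 4]
Count = 2

2


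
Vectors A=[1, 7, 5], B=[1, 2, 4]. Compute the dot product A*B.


Dot product = sum of element-wise products
A[0]*B[0] = 1*1 = 1
A[1]*B[1] = 7*2 = 14
A[2]*B[2] = 5*4 = 20
Sum = 1 + 14 + 20 = 35

35


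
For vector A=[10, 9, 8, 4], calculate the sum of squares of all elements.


|A|^2 = sum of squared components
A[0]^2 = 10^2 = 100
A[1]^2 = 9^2 = 81
A[2]^2 = 8^2 = 64
A[3]^2 = 4^2 = 16
Sum = 100 + 81 + 64 + 16 = 261

261


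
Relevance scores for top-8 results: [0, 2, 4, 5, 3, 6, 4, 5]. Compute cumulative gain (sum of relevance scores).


Cumulative Gain = sum of relevance scores
Position 1: rel=0, running sum=0
Position 2: rel=2, running sum=2
Position 3: rel=4, running sum=6
Position 4: rel=5, running sum=11
Position 5: rel=3, running sum=14
Position 6: rel=6, running sum=20
Position 7: rel=4, running sum=24
Position 8: rel=5, running sum=29
CG = 29

29


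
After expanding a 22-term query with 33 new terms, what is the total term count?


Original terms: 22
Expansion terms: 33
Total = 22 + 33 = 55

55


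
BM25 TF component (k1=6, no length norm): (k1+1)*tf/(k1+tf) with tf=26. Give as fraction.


BM25 TF component = (k1+1)*tf / (k1+tf)
k1 = 6, tf = 26
Numerator = (6+1)*26 = 182
Denominator = 6 + 26 = 32
= 182/32 = 91/16

91/16


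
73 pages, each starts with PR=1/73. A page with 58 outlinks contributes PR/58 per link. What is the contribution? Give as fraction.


Initial PR = 1/73 = 1/73
Outlinks = 58
Contribution per link = PR / outlinks
= 1/73 / 58
= 1/4234

1/4234


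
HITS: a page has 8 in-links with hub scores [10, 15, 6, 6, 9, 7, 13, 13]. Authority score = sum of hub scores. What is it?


Authority = sum of hub scores of in-linkers
In-link 1: hub score = 10
In-link 2: hub score = 15
In-link 3: hub score = 6
In-link 4: hub score = 6
In-link 5: hub score = 9
In-link 6: hub score = 7
In-link 7: hub score = 13
In-link 8: hub score = 13
Authority = 10 + 15 + 6 + 6 + 9 + 7 + 13 + 13 = 79

79


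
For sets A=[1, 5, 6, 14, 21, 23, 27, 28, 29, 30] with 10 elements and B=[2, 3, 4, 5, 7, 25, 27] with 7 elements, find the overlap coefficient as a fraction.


A intersect B = [5, 27]
|A intersect B| = 2
min(|A|, |B|) = min(10, 7) = 7
Overlap = 2 / 7 = 2/7

2/7


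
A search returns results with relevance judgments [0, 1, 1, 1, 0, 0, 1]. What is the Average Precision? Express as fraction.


Computing P@k for each relevant position:
Position 1: not relevant
Position 2: relevant, P@2 = 1/2 = 1/2
Position 3: relevant, P@3 = 2/3 = 2/3
Position 4: relevant, P@4 = 3/4 = 3/4
Position 5: not relevant
Position 6: not relevant
Position 7: relevant, P@7 = 4/7 = 4/7
Sum of P@k = 1/2 + 2/3 + 3/4 + 4/7 = 209/84
AP = 209/84 / 4 = 209/336

209/336


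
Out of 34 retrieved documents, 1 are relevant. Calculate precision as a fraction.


Precision = relevant_retrieved / total_retrieved
= 1 / 34
= 1 / (1 + 33)
= 1/34

1/34


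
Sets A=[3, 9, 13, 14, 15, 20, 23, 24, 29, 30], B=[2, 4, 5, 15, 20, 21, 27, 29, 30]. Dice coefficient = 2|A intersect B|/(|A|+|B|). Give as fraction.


A intersect B = [15, 20, 29, 30]
|A intersect B| = 4
|A| = 10, |B| = 9
Dice = 2*4 / (10+9)
= 8 / 19 = 8/19

8/19


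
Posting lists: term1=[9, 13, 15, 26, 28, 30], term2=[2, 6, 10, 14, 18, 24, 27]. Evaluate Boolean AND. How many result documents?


Boolean AND: find intersection of posting lists
term1 docs: [9, 13, 15, 26, 28, 30]
term2 docs: [2, 6, 10, 14, 18, 24, 27]
Intersection: []
|intersection| = 0

0


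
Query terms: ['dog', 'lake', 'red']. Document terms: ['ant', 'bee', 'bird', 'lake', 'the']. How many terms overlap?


Query terms: ['dog', 'lake', 'red']
Document terms: ['ant', 'bee', 'bird', 'lake', 'the']
Common terms: ['lake']
Overlap count = 1

1


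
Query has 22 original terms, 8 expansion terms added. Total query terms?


Original terms: 22
Expansion terms: 8
Total = 22 + 8 = 30

30


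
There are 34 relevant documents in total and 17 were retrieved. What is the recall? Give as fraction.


Recall = retrieved_relevant / total_relevant
= 17 / 34
= 17 / (17 + 17)
= 1/2

1/2


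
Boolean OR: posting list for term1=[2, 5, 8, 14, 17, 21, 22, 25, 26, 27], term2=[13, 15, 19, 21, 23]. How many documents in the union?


Boolean OR: find union of posting lists
term1 docs: [2, 5, 8, 14, 17, 21, 22, 25, 26, 27]
term2 docs: [13, 15, 19, 21, 23]
Union: [2, 5, 8, 13, 14, 15, 17, 19, 21, 22, 23, 25, 26, 27]
|union| = 14

14


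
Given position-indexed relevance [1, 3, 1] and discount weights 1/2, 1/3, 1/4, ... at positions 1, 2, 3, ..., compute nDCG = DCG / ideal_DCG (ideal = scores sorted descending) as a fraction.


Position discount weights w_i = 1/(i+1) for i=1..3:
Weights = [1/2, 1/3, 1/4]
Actual relevance: [1, 3, 1]
DCG = 1/2 + 3/3 + 1/4 = 7/4
Ideal relevance (sorted desc): [3, 1, 1]
Ideal DCG = 3/2 + 1/3 + 1/4 = 25/12
nDCG = DCG / ideal_DCG = 7/4 / 25/12 = 21/25

21/25


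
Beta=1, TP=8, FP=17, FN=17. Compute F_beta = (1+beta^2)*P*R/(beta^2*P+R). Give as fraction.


P = TP/(TP+FP) = 8/25 = 8/25
R = TP/(TP+FN) = 8/25 = 8/25
beta^2 = 1^2 = 1
(1 + beta^2) = 2
Numerator = (1+beta^2)*P*R = 128/625
Denominator = beta^2*P + R = 8/25 + 8/25 = 16/25
F_beta = 8/25

8/25


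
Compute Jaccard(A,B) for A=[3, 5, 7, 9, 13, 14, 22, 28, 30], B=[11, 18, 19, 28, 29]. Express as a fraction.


A intersect B = [28]
|A intersect B| = 1
A union B = [3, 5, 7, 9, 11, 13, 14, 18, 19, 22, 28, 29, 30]
|A union B| = 13
Jaccard = 1/13 = 1/13

1/13


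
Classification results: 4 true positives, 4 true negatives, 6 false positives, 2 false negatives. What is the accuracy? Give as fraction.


Accuracy = (TP + TN) / (TP + TN + FP + FN)
TP + TN = 4 + 4 = 8
Total = 4 + 4 + 6 + 2 = 16
Accuracy = 8 / 16 = 1/2

1/2


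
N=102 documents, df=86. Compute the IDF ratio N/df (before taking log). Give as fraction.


IDF ratio = N / df
= 102 / 86
= 51/43

51/43


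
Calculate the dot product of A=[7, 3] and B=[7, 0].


Dot product = sum of element-wise products
A[0]*B[0] = 7*7 = 49
A[1]*B[1] = 3*0 = 0
Sum = 49 + 0 = 49

49


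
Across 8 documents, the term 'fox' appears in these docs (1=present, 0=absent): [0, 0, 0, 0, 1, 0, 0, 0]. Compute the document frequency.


Checking each document for 'fox':
Doc 1: absent
Doc 2: absent
Doc 3: absent
Doc 4: absent
Doc 5: present
Doc 6: absent
Doc 7: absent
Doc 8: absent
df = sum of presences = 0 + 0 + 0 + 0 + 1 + 0 + 0 + 0 = 1

1


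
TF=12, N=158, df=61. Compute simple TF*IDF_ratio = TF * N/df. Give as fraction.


TF * (N/df)
= 12 * (158/61)
= 12 * 158/61
= 1896/61

1896/61


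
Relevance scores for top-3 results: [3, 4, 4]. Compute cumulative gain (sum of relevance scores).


Cumulative Gain = sum of relevance scores
Position 1: rel=3, running sum=3
Position 2: rel=4, running sum=7
Position 3: rel=4, running sum=11
CG = 11

11


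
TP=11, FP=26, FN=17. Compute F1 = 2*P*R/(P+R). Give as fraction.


F1 = 2 * P * R / (P + R)
P = TP/(TP+FP) = 11/37 = 11/37
R = TP/(TP+FN) = 11/28 = 11/28
2 * P * R = 2 * 11/37 * 11/28 = 121/518
P + R = 11/37 + 11/28 = 715/1036
F1 = 121/518 / 715/1036 = 22/65

22/65


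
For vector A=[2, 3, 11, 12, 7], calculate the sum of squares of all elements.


|A|^2 = sum of squared components
A[0]^2 = 2^2 = 4
A[1]^2 = 3^2 = 9
A[2]^2 = 11^2 = 121
A[3]^2 = 12^2 = 144
A[4]^2 = 7^2 = 49
Sum = 4 + 9 + 121 + 144 + 49 = 327

327


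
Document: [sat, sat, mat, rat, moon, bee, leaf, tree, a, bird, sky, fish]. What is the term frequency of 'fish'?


Document has 12 words
Scanning for 'fish':
Found at positions: [11]
Count = 1

1


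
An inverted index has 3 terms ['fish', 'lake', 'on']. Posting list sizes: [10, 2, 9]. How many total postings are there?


Summing posting list sizes:
'fish': 10 postings
'lake': 2 postings
'on': 9 postings
Total = 10 + 2 + 9 = 21

21


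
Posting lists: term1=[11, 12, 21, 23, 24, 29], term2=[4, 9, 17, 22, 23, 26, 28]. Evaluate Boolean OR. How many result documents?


Boolean OR: find union of posting lists
term1 docs: [11, 12, 21, 23, 24, 29]
term2 docs: [4, 9, 17, 22, 23, 26, 28]
Union: [4, 9, 11, 12, 17, 21, 22, 23, 24, 26, 28, 29]
|union| = 12

12
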